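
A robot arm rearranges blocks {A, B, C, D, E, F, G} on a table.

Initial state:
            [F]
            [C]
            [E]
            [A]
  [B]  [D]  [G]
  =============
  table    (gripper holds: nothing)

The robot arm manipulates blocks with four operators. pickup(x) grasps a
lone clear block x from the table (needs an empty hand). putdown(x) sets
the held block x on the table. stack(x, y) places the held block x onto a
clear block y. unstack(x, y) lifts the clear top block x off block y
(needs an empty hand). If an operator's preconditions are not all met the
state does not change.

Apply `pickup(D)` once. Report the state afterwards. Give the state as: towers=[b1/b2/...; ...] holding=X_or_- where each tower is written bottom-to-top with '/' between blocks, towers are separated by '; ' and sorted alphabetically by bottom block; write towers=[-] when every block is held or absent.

towers=[B; G/A/E/C/F] holding=D

before: towers=[B; D; G/A/E/C/F] holding=-
pre[pickup(D)]: clear(D) yes, ontable(D) yes, handempty yes
all met → apply pickup(D)
after:  towers=[B; G/A/E/C/F] holding=D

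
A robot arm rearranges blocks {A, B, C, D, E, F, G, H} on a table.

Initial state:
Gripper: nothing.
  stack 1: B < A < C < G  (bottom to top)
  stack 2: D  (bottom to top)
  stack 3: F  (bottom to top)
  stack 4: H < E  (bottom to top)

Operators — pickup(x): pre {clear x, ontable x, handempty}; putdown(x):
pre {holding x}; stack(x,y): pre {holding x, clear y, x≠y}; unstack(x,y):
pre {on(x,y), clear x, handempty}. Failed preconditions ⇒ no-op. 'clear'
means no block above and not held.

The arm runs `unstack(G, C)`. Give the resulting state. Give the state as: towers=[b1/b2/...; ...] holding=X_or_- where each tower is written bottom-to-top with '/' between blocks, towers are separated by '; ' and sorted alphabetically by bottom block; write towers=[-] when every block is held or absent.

towers=[B/A/C; D; F; H/E] holding=G

before: towers=[B/A/C/G; D; F; H/E] holding=-
pre[unstack(G, C)]: on(G,C) ok, clear(G) ok, handempty ok
all met → apply unstack(G, C)
after:  towers=[B/A/C; D; F; H/E] holding=G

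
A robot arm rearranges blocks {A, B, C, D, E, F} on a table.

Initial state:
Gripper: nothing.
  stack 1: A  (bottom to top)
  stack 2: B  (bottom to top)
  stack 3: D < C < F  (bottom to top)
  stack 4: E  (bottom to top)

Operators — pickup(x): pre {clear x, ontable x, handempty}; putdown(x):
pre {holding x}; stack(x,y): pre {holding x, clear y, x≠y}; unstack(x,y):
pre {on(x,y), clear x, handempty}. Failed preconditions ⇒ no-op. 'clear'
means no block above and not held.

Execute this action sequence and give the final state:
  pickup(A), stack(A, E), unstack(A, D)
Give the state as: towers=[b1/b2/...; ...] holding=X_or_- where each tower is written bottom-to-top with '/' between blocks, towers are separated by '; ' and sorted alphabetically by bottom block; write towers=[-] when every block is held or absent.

towers=[B; D/C/F; E/A] holding=-

step 1 (pickup(A)): towers=[B; D/C/F; E] holding=A
step 2 (stack(A, E)): towers=[B; D/C/F; E/A] holding=-
step 3 (unstack(A, D)) [no-op]: towers=[B; D/C/F; E/A] holding=-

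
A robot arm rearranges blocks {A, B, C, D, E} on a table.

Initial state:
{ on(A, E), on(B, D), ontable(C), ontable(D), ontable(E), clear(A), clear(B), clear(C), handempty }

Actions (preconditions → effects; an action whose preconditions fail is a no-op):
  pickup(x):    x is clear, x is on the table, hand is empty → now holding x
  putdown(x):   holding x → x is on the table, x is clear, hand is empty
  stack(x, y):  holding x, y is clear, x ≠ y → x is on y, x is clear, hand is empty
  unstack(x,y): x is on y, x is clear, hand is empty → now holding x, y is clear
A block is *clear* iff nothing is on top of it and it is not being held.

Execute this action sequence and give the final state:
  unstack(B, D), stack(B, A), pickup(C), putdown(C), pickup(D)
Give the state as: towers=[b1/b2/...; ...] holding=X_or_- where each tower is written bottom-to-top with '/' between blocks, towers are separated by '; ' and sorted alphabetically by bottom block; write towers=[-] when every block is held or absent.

step 1 (unstack(B, D)): towers=[C; D; E/A] holding=B
step 2 (stack(B, A)): towers=[C; D; E/A/B] holding=-
step 3 (pickup(C)): towers=[D; E/A/B] holding=C
step 4 (putdown(C)): towers=[C; D; E/A/B] holding=-
step 5 (pickup(D)): towers=[C; E/A/B] holding=D

towers=[C; E/A/B] holding=D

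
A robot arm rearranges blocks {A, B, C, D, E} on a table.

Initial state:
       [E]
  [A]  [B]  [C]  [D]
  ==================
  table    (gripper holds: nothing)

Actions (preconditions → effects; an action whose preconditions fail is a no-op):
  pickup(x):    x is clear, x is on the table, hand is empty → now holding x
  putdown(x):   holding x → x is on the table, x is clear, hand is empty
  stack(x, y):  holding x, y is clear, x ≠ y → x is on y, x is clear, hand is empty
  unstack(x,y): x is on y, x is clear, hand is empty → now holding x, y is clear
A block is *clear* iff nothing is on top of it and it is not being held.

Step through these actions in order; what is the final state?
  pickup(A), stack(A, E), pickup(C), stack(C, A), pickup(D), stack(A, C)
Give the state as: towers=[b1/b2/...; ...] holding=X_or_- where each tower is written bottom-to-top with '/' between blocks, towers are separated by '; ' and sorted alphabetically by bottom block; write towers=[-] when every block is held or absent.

step 1 (pickup(A)): towers=[B/E; C; D] holding=A
step 2 (stack(A, E)): towers=[B/E/A; C; D] holding=-
step 3 (pickup(C)): towers=[B/E/A; D] holding=C
step 4 (stack(C, A)): towers=[B/E/A/C; D] holding=-
step 5 (pickup(D)): towers=[B/E/A/C] holding=D
step 6 (stack(A, C)) [no-op]: towers=[B/E/A/C] holding=D

towers=[B/E/A/C] holding=D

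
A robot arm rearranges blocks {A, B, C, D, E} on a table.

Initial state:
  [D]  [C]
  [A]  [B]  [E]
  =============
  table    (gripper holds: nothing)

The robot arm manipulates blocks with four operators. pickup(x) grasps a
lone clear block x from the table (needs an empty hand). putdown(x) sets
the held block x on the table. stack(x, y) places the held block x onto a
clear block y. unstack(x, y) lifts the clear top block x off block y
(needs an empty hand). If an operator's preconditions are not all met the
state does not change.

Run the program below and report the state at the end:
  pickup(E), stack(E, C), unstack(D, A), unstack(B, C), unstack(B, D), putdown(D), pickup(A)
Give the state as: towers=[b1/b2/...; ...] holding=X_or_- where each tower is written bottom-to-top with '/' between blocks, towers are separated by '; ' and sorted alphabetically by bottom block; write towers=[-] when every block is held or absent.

towers=[B/C/E; D] holding=A

step 1 (pickup(E)): towers=[A/D; B/C] holding=E
step 2 (stack(E, C)): towers=[A/D; B/C/E] holding=-
step 3 (unstack(D, A)): towers=[A; B/C/E] holding=D
step 4 (unstack(B, C)) [no-op]: towers=[A; B/C/E] holding=D
step 5 (unstack(B, D)) [no-op]: towers=[A; B/C/E] holding=D
step 6 (putdown(D)): towers=[A; B/C/E; D] holding=-
step 7 (pickup(A)): towers=[B/C/E; D] holding=A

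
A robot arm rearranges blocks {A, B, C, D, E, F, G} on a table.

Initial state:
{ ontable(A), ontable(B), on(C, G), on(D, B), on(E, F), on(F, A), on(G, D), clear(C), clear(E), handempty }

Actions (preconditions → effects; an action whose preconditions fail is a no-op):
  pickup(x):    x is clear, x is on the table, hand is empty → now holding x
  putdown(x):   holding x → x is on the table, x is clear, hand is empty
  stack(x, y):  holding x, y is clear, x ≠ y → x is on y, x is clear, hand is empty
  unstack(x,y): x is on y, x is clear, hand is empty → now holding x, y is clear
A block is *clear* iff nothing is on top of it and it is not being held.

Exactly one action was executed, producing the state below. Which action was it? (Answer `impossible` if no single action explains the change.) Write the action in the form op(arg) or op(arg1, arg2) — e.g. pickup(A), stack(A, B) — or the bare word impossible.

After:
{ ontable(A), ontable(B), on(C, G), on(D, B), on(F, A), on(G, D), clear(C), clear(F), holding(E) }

target: towers=[A/F; B/D/G/C] holding=E
     unstack(E, F) → towers=[A/F; B/D/G/C] holding=E  ← match
     unstack(C, G) → towers=[A/F/E; B/D/G] holding=C

unstack(E, F)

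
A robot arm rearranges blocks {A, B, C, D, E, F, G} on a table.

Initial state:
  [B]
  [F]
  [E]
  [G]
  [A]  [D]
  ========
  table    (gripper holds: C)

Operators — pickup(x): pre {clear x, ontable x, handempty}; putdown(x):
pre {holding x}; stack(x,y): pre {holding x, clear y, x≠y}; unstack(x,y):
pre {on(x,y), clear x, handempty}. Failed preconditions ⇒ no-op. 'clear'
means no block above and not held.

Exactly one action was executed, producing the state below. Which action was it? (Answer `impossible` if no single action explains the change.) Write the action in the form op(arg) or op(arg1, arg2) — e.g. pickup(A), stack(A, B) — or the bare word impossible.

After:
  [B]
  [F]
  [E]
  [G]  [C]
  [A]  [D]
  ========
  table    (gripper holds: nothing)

stack(C, D)

target: towers=[A/G/E/F/B; D/C] holding=-
        putdown(C) → towers=[A/G/E/F/B; C; D] holding=-
       stack(C, B) → towers=[A/G/E/F/B/C; D] holding=-
       stack(C, D) → towers=[A/G/E/F/B; D/C] holding=-  ← match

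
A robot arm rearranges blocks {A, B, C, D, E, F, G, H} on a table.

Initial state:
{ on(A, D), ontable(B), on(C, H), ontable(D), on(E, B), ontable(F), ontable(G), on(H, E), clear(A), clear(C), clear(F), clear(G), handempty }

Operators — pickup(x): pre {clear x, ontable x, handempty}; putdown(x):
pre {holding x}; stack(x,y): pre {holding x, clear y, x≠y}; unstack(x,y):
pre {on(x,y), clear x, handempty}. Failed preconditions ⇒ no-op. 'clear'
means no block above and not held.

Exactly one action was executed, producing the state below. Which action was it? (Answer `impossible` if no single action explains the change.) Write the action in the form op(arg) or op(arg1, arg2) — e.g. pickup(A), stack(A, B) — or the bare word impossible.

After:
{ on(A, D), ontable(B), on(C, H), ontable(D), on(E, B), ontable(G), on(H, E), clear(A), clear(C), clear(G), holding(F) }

target: towers=[B/E/H/C; D/A; G] holding=F
         pickup(G) → towers=[B/E/H/C; D/A; F] holding=G
     unstack(A, D) → towers=[B/E/H/C; D; F; G] holding=A
         pickup(F) → towers=[B/E/H/C; D/A; G] holding=F  ← match
     unstack(C, H) → towers=[B/E/H; D/A; F; G] holding=C

pickup(F)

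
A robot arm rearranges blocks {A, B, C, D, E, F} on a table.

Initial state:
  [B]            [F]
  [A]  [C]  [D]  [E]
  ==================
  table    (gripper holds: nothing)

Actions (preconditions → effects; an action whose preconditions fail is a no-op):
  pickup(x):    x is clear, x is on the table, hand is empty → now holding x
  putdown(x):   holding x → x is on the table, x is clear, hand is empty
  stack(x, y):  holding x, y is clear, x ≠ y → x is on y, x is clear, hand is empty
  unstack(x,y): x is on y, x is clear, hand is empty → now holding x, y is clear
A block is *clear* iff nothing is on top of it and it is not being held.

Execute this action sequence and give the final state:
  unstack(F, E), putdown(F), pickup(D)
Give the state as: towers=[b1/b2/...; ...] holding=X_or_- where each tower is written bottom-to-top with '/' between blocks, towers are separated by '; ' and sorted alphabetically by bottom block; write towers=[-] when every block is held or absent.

step 1 (unstack(F, E)): towers=[A/B; C; D; E] holding=F
step 2 (putdown(F)): towers=[A/B; C; D; E; F] holding=-
step 3 (pickup(D)): towers=[A/B; C; E; F] holding=D

towers=[A/B; C; E; F] holding=D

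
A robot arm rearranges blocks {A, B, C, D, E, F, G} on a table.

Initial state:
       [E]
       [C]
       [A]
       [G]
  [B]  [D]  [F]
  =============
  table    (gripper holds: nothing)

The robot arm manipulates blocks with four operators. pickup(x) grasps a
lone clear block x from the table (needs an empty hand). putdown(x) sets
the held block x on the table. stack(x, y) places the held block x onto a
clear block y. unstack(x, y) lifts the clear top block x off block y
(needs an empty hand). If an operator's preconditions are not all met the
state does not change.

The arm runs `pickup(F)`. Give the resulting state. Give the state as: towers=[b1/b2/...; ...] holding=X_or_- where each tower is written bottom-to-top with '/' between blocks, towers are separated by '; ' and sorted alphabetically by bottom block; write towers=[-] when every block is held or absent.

before: towers=[B; D/G/A/C/E; F] holding=-
pre[pickup(F)]: clear(F) ✓, ontable(F) ✓, handempty ✓
all met → apply pickup(F)
after:  towers=[B; D/G/A/C/E] holding=F

towers=[B; D/G/A/C/E] holding=F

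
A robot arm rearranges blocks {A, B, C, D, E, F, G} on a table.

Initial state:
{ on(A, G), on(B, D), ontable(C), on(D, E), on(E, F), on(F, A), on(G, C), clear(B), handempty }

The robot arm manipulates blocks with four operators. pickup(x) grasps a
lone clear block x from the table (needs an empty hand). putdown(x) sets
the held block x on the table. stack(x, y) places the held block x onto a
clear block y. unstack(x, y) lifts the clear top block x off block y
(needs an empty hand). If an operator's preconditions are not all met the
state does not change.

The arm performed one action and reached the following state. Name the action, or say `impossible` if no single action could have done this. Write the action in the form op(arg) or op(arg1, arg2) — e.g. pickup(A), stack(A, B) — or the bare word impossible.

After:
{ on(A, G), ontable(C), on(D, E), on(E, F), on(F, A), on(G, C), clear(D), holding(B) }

target: towers=[C/G/A/F/E/D] holding=B
     unstack(B, D) → towers=[C/G/A/F/E/D] holding=B  ← match

unstack(B, D)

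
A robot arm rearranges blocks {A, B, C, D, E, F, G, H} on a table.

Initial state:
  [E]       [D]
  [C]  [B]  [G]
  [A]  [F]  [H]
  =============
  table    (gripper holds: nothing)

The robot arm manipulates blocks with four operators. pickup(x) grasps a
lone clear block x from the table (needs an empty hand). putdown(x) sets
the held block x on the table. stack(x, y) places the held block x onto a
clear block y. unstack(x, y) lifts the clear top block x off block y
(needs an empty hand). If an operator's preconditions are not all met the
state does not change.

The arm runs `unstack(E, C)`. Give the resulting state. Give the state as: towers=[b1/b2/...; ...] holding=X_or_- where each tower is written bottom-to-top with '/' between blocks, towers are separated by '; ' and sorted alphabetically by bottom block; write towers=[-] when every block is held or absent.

before: towers=[A/C/E; F/B; H/G/D] holding=-
pre[unstack(E, C)]: on(E,C) ok, clear(E) ok, handempty ok
all met → apply unstack(E, C)
after:  towers=[A/C; F/B; H/G/D] holding=E

towers=[A/C; F/B; H/G/D] holding=E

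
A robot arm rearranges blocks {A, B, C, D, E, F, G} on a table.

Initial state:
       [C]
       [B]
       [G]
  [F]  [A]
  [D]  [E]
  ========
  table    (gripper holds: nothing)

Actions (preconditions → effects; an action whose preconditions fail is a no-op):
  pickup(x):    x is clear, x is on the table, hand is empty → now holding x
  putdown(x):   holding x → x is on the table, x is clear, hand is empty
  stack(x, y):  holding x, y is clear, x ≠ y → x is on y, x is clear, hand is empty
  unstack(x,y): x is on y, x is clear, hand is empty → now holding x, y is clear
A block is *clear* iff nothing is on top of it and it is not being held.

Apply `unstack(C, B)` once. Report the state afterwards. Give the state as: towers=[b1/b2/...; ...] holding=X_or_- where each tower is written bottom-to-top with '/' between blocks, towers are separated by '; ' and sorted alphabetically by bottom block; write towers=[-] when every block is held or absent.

towers=[D/F; E/A/G/B] holding=C

before: towers=[D/F; E/A/G/B/C] holding=-
pre[unstack(C, B)]: on(C,B) ok, clear(C) ok, handempty ok
all met → apply unstack(C, B)
after:  towers=[D/F; E/A/G/B] holding=C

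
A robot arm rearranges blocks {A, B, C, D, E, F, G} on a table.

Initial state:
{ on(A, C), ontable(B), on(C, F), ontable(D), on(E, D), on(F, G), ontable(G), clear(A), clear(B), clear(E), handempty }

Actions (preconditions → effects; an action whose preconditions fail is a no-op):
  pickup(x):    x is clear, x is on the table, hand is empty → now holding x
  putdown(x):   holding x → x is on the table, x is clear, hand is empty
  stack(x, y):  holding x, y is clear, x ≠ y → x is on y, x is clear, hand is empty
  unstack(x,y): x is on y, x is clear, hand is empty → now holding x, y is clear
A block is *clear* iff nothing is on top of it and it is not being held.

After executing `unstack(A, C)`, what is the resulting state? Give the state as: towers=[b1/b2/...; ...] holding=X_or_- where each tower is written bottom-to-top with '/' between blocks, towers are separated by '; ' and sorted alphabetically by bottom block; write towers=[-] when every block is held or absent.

before: towers=[B; D/E; G/F/C/A] holding=-
pre[unstack(A, C)]: on(A,C) ok, clear(A) ok, handempty ok
all met → apply unstack(A, C)
after:  towers=[B; D/E; G/F/C] holding=A

towers=[B; D/E; G/F/C] holding=A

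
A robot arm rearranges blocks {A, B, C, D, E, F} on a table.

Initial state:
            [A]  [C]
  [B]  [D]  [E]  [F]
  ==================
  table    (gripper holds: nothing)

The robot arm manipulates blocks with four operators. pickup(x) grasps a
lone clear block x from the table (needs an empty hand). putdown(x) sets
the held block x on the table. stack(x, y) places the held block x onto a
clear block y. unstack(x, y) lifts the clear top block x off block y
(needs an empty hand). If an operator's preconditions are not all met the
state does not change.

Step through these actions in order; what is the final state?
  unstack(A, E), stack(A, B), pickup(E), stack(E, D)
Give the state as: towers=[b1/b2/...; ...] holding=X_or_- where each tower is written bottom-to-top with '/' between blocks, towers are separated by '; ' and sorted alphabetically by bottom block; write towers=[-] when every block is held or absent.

towers=[B/A; D/E; F/C] holding=-

step 1 (unstack(A, E)): towers=[B; D; E; F/C] holding=A
step 2 (stack(A, B)): towers=[B/A; D; E; F/C] holding=-
step 3 (pickup(E)): towers=[B/A; D; F/C] holding=E
step 4 (stack(E, D)): towers=[B/A; D/E; F/C] holding=-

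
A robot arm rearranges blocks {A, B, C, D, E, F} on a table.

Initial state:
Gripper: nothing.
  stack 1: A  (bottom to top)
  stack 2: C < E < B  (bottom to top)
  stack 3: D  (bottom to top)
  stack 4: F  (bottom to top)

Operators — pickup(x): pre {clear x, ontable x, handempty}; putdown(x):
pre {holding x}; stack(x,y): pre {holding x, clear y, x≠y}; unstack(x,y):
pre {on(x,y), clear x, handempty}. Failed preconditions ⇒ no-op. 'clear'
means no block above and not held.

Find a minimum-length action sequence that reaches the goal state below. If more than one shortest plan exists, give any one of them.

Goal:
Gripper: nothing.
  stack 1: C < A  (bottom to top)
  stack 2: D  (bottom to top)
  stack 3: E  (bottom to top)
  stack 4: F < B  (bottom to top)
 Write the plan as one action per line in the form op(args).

step 1 (unstack(B, E)): towers=[A; C/E; D; F] holding=B
step 2 (stack(B, F)): towers=[A; C/E; D; F/B] holding=-
step 3 (unstack(E, C)): towers=[A; C; D; F/B] holding=E
step 4 (putdown(E)): towers=[A; C; D; E; F/B] holding=-
step 5 (pickup(A)): towers=[C; D; E; F/B] holding=A
step 6 (stack(A, C)): towers=[C/A; D; E; F/B] holding=-
goal check: towers=[C/A; D; E; F/B] holding=- — reached (length 6, optimal by BFS)

unstack(B, E)
stack(B, F)
unstack(E, C)
putdown(E)
pickup(A)
stack(A, C)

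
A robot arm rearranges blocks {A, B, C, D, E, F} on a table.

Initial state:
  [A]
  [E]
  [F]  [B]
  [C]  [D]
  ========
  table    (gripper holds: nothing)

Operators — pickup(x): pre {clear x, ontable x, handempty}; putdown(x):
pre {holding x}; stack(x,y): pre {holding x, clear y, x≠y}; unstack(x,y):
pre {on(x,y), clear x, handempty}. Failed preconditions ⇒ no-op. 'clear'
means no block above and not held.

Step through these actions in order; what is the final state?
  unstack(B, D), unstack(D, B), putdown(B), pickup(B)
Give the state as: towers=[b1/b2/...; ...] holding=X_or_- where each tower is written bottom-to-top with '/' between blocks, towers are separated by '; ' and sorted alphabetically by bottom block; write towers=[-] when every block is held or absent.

towers=[C/F/E/A; D] holding=B

step 1 (unstack(B, D)): towers=[C/F/E/A; D] holding=B
step 2 (unstack(D, B)) [no-op]: towers=[C/F/E/A; D] holding=B
step 3 (putdown(B)): towers=[B; C/F/E/A; D] holding=-
step 4 (pickup(B)): towers=[C/F/E/A; D] holding=B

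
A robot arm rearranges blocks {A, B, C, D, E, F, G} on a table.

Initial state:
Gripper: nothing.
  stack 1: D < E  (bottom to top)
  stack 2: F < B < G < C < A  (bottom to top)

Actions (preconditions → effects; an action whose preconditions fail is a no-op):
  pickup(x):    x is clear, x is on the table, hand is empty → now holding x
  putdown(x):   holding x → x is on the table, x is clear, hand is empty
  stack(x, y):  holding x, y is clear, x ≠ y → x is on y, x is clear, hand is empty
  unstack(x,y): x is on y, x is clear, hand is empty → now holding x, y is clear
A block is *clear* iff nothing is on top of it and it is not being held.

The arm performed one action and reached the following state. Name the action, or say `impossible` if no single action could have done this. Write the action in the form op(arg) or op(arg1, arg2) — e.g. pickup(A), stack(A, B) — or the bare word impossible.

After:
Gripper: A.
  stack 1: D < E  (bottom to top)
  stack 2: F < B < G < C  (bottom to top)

unstack(A, C)

target: towers=[D/E; F/B/G/C] holding=A
     unstack(A, C) → towers=[D/E; F/B/G/C] holding=A  ← match
     unstack(E, D) → towers=[D; F/B/G/C/A] holding=E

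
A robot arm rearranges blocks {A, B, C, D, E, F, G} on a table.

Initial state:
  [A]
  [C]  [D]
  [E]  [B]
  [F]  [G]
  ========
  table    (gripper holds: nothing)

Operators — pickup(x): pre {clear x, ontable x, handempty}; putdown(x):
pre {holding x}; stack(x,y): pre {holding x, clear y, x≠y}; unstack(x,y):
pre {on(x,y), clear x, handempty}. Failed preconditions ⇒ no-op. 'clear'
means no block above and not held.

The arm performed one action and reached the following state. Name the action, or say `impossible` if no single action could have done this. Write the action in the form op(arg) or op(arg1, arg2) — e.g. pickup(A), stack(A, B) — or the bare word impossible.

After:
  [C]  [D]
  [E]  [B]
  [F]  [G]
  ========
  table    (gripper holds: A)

target: towers=[F/E/C; G/B/D] holding=A
     unstack(D, B) → towers=[F/E/C/A; G/B] holding=D
     unstack(A, C) → towers=[F/E/C; G/B/D] holding=A  ← match

unstack(A, C)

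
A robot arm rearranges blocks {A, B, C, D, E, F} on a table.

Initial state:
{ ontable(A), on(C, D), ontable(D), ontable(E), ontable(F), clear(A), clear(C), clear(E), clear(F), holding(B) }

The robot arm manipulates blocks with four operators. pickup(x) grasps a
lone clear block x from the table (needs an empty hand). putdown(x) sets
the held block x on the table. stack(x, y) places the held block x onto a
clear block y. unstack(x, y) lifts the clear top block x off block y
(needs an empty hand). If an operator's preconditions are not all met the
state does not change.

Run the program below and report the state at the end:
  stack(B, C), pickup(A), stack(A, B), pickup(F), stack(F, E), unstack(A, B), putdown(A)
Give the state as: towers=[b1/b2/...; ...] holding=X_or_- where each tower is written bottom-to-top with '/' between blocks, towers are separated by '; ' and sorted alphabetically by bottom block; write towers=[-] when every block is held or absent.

step 1 (stack(B, C)): towers=[A; D/C/B; E; F] holding=-
step 2 (pickup(A)): towers=[D/C/B; E; F] holding=A
step 3 (stack(A, B)): towers=[D/C/B/A; E; F] holding=-
step 4 (pickup(F)): towers=[D/C/B/A; E] holding=F
step 5 (stack(F, E)): towers=[D/C/B/A; E/F] holding=-
step 6 (unstack(A, B)): towers=[D/C/B; E/F] holding=A
step 7 (putdown(A)): towers=[A; D/C/B; E/F] holding=-

towers=[A; D/C/B; E/F] holding=-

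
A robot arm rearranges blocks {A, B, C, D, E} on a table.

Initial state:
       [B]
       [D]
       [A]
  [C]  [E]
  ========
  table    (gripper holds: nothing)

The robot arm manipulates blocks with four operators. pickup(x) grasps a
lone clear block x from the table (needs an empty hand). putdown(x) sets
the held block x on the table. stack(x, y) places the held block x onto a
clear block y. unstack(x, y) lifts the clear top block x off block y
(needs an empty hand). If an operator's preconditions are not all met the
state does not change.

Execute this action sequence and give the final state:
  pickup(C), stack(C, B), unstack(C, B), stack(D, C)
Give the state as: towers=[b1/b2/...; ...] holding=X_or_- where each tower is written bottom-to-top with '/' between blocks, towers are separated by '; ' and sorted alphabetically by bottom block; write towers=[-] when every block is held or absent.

step 1 (pickup(C)): towers=[E/A/D/B] holding=C
step 2 (stack(C, B)): towers=[E/A/D/B/C] holding=-
step 3 (unstack(C, B)): towers=[E/A/D/B] holding=C
step 4 (stack(D, C)) [no-op]: towers=[E/A/D/B] holding=C

towers=[E/A/D/B] holding=C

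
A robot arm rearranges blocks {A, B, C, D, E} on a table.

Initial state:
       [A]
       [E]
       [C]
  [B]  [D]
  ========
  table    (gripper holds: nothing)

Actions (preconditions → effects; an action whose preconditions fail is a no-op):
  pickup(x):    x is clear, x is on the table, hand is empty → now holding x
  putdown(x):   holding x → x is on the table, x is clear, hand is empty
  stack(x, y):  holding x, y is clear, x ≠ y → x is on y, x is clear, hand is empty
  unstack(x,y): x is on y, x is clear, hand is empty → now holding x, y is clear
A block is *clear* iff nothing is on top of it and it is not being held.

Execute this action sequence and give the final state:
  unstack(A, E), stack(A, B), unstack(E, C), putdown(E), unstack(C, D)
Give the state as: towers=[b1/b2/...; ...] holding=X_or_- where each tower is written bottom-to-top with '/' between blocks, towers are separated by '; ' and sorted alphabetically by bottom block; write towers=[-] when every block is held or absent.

step 1 (unstack(A, E)): towers=[B; D/C/E] holding=A
step 2 (stack(A, B)): towers=[B/A; D/C/E] holding=-
step 3 (unstack(E, C)): towers=[B/A; D/C] holding=E
step 4 (putdown(E)): towers=[B/A; D/C; E] holding=-
step 5 (unstack(C, D)): towers=[B/A; D; E] holding=C

towers=[B/A; D; E] holding=C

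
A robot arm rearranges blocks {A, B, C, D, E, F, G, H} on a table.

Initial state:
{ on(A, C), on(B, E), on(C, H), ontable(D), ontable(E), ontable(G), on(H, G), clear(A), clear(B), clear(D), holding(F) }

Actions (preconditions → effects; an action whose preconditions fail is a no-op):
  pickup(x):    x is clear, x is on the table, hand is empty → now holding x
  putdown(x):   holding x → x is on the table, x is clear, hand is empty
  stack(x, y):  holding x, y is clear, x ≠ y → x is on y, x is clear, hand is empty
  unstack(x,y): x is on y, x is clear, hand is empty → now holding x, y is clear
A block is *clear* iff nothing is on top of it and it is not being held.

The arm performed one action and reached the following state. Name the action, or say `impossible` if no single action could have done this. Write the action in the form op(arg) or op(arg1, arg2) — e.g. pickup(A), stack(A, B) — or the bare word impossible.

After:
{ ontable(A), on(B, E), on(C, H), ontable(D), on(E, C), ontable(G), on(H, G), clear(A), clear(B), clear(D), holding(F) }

target: towers=[A; D; G/H/C/E/B] holding=F
        putdown(F) → towers=[D; E/B; F; G/H/C/A] holding=-
       stack(F, A) → towers=[D; E/B; G/H/C/A/F] holding=-
       stack(F, B) → towers=[D; E/B/F; G/H/C/A] holding=-
       stack(F, D) → towers=[D/F; E/B; G/H/C/A] holding=-
none of the 4 applicable actions match → impossible

impossible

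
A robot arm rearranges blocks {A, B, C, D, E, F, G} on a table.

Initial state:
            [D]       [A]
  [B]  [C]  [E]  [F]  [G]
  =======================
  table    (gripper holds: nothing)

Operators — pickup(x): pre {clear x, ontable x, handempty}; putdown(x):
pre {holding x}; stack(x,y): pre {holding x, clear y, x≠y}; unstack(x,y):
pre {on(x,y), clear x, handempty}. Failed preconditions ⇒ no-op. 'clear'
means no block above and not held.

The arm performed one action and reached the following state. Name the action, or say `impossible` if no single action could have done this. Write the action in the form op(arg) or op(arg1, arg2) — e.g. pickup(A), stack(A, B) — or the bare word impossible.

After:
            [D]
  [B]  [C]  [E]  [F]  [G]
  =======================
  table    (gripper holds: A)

unstack(A, G)

target: towers=[B; C; E/D; F; G] holding=A
         pickup(B) → towers=[C; E/D; F; G/A] holding=B
         pickup(F) → towers=[B; C; E/D; G/A] holding=F
     unstack(D, E) → towers=[B; C; E; F; G/A] holding=D
     unstack(A, G) → towers=[B; C; E/D; F; G] holding=A  ← match
         pickup(C) → towers=[B; E/D; F; G/A] holding=C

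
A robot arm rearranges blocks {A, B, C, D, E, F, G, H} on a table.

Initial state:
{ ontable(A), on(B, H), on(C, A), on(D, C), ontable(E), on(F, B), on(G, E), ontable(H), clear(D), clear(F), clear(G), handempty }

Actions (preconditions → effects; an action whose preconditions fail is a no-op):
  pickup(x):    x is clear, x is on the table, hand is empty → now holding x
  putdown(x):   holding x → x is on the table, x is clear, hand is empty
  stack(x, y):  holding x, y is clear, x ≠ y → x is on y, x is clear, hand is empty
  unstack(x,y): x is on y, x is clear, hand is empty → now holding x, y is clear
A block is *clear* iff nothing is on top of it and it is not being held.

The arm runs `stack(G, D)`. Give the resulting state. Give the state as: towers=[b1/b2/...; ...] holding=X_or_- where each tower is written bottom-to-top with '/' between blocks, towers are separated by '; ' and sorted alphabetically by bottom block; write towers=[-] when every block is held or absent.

before: towers=[A/C/D; E/G; H/B/F] holding=-
pre[stack(G, D)]: holding(G) ✗, clear(D) ✓, G≠D ✓
holding(G) unmet → stack(G, D) is a no-op
after:  towers=[A/C/D; E/G; H/B/F] holding=-

towers=[A/C/D; E/G; H/B/F] holding=-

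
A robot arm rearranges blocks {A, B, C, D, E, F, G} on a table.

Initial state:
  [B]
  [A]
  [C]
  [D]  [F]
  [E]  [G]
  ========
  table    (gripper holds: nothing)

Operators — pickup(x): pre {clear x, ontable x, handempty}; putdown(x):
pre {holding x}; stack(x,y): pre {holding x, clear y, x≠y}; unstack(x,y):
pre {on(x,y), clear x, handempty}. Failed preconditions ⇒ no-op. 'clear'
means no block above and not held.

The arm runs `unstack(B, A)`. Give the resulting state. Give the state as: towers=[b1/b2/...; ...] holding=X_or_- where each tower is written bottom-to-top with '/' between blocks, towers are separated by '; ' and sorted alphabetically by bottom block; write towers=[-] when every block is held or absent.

before: towers=[E/D/C/A/B; G/F] holding=-
pre[unstack(B, A)]: on(B,A) ✓, clear(B) ✓, handempty ✓
all met → apply unstack(B, A)
after:  towers=[E/D/C/A; G/F] holding=B

towers=[E/D/C/A; G/F] holding=B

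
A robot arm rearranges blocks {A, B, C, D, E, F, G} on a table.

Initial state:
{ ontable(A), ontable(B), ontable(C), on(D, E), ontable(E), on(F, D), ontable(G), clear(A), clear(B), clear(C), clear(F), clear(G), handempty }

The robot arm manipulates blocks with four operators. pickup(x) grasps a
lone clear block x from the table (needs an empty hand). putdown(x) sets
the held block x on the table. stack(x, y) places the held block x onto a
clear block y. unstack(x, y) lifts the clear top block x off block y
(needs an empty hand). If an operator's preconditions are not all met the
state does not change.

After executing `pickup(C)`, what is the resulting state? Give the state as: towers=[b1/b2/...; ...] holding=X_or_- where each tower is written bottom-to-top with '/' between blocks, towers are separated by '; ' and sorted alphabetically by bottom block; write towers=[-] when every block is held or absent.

towers=[A; B; E/D/F; G] holding=C

before: towers=[A; B; C; E/D/F; G] holding=-
pre[pickup(C)]: clear(C) ✓, ontable(C) ✓, handempty ✓
all met → apply pickup(C)
after:  towers=[A; B; E/D/F; G] holding=C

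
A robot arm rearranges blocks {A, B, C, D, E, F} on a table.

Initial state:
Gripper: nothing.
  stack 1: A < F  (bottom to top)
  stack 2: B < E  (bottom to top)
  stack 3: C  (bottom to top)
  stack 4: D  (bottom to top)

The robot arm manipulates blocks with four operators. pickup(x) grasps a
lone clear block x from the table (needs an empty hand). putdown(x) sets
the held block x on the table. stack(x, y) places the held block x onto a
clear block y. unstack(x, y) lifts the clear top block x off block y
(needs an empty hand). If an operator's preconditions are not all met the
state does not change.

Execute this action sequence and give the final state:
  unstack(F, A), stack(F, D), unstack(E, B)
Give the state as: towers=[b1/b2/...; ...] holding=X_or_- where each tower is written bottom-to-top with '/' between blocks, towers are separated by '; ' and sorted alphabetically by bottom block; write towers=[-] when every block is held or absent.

towers=[A; B; C; D/F] holding=E

step 1 (unstack(F, A)): towers=[A; B/E; C; D] holding=F
step 2 (stack(F, D)): towers=[A; B/E; C; D/F] holding=-
step 3 (unstack(E, B)): towers=[A; B; C; D/F] holding=E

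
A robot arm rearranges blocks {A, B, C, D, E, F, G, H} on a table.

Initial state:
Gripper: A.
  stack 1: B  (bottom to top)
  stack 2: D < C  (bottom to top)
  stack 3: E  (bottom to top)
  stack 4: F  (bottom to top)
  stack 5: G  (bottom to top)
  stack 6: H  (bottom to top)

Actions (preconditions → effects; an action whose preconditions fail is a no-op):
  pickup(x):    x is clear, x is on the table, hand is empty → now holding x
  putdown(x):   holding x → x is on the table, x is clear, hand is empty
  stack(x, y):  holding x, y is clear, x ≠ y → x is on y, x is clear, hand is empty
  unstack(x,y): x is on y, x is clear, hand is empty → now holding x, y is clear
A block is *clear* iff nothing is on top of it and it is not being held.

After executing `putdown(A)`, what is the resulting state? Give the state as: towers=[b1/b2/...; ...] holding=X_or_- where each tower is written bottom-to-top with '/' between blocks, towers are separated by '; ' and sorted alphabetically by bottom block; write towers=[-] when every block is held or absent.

towers=[A; B; D/C; E; F; G; H] holding=-

before: towers=[B; D/C; E; F; G; H] holding=A
pre[putdown(A)]: holding(A) ✓
all met → apply putdown(A)
after:  towers=[A; B; D/C; E; F; G; H] holding=-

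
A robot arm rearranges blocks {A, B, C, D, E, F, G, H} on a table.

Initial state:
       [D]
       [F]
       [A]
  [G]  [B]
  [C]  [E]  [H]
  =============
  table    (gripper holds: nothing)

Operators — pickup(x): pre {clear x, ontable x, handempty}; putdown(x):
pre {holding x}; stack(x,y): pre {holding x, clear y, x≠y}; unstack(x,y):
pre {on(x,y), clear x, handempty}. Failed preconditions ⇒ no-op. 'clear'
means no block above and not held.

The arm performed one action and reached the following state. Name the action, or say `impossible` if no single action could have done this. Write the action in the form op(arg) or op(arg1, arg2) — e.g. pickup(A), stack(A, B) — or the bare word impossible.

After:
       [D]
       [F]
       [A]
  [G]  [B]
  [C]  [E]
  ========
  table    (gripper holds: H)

pickup(H)

target: towers=[C/G; E/B/A/F/D] holding=H
     unstack(G, C) → towers=[C; E/B/A/F/D; H] holding=G
         pickup(H) → towers=[C/G; E/B/A/F/D] holding=H  ← match
     unstack(D, F) → towers=[C/G; E/B/A/F; H] holding=D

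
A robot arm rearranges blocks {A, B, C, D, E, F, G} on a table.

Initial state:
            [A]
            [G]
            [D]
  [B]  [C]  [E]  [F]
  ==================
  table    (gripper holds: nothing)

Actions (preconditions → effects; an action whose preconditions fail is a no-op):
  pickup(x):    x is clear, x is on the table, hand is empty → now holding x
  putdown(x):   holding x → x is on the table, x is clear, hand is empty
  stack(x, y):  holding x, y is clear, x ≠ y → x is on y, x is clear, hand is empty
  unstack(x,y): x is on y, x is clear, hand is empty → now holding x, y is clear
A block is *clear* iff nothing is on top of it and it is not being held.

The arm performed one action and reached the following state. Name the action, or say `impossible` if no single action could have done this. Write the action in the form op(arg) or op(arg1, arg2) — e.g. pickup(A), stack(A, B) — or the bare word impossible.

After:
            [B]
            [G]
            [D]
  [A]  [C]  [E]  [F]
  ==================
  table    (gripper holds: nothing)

target: towers=[A; C; E/D/G/B; F] holding=-
         pickup(B) → towers=[C; E/D/G/A; F] holding=B
         pickup(F) → towers=[B; C; E/D/G/A] holding=F
     unstack(A, G) → towers=[B; C; E/D/G; F] holding=A
         pickup(C) → towers=[B; E/D/G/A; F] holding=C
none of the 4 applicable actions match → impossible

impossible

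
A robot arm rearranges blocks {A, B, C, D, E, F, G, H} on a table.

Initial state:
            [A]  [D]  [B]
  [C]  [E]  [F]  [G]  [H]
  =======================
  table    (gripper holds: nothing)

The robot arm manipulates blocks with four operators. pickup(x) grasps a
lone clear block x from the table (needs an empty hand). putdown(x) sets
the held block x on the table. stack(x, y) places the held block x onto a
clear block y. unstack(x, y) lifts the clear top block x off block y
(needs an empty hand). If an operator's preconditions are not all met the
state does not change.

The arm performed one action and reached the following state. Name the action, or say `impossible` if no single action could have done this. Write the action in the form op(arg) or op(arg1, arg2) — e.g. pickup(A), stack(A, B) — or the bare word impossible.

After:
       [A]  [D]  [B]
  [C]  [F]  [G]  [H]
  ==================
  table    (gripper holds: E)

target: towers=[C; F/A; G/D; H/B] holding=E
     unstack(A, F) → towers=[C; E; F; G/D; H/B] holding=A
         pickup(E) → towers=[C; F/A; G/D; H/B] holding=E  ← match
     unstack(B, H) → towers=[C; E; F/A; G/D; H] holding=B
     unstack(D, G) → towers=[C; E; F/A; G; H/B] holding=D
         pickup(C) → towers=[E; F/A; G/D; H/B] holding=C

pickup(E)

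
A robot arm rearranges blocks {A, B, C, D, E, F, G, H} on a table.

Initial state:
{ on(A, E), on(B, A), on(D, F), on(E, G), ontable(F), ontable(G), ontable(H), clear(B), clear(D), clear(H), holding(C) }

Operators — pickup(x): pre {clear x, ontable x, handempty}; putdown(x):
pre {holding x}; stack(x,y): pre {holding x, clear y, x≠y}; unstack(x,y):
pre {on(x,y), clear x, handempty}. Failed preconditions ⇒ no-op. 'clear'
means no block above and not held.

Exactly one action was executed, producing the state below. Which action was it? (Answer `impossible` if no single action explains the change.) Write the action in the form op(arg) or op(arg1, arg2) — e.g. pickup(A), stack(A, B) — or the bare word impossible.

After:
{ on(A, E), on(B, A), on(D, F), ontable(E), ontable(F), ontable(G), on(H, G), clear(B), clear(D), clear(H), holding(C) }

target: towers=[E/A/B; F/D; G/H] holding=C
        putdown(C) → towers=[C; F/D; G/E/A/B; H] holding=-
       stack(C, H) → towers=[F/D; G/E/A/B; H/C] holding=-
       stack(C, B) → towers=[F/D; G/E/A/B/C; H] holding=-
       stack(C, D) → towers=[F/D/C; G/E/A/B; H] holding=-
none of the 4 applicable actions match → impossible

impossible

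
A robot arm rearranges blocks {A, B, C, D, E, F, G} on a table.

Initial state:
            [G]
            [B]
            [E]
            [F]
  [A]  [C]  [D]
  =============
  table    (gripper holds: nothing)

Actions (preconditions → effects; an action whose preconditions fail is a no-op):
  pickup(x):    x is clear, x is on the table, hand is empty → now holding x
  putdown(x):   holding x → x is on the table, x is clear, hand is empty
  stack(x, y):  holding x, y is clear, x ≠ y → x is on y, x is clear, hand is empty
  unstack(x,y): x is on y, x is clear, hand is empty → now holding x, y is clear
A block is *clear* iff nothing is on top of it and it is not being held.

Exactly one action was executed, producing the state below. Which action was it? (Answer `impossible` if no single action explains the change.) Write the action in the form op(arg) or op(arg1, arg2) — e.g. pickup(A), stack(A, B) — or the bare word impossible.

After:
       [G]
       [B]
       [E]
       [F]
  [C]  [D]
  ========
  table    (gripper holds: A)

target: towers=[C; D/F/E/B/G] holding=A
     unstack(G, B) → towers=[A; C; D/F/E/B] holding=G
         pickup(A) → towers=[C; D/F/E/B/G] holding=A  ← match
         pickup(C) → towers=[A; D/F/E/B/G] holding=C

pickup(A)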